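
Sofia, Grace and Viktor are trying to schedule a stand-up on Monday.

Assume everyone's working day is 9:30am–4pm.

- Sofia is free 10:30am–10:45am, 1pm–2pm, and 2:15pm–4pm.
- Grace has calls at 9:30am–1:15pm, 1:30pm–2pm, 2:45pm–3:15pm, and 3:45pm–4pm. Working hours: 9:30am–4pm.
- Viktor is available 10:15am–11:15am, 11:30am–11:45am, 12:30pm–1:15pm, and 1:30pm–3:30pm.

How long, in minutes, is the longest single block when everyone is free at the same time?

30 minutes

Grace free within 09:30–16:00: 13:15–13:30, 14:00–14:45, 15:15–15:45.
Sofia ∩ Grace: 13:15–13:30, 14:15–14:45, 15:15–15:45.
Sofia ∩ Grace ∩ Viktor: 14:15–14:45, 15:15–15:30.
Common window lengths: 30, 15 min; longest is 30.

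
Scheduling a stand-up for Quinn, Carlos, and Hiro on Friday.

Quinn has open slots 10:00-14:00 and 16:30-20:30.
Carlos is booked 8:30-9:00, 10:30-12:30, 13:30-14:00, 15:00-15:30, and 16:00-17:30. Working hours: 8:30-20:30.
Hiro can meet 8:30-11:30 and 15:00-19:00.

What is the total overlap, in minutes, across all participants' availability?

120 minutes

Carlos free within 08:30–20:30: 09:00–10:30, 12:30–13:30, 14:00–15:00, 15:30–16:00, 17:30–20:30.
Quinn ∩ Carlos: 10:00–10:30, 12:30–13:30, 17:30–20:30.
Quinn ∩ Carlos ∩ Hiro: 10:00–10:30, 17:30–19:00.
Total common minutes: 30 + 90 = 120.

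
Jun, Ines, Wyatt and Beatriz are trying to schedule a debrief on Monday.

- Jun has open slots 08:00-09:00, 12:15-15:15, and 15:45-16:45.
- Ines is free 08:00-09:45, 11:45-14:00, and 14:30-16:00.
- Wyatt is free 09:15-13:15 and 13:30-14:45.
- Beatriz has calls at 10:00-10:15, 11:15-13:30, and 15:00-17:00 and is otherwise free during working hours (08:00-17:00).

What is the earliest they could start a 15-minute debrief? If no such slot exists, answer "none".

Beatriz free within 08:00–17:00: 08:00–10:00, 10:15–11:15, 13:30–15:00.
Jun ∩ Ines: 08:00–09:00, 12:15–14:00, 14:30–15:15, 15:45–16:00.
Jun ∩ Ines ∩ Wyatt: 12:15–13:15, 13:30–14:00, 14:30–14:45.
Jun ∩ Ines ∩ Wyatt ∩ Beatriz: 13:30–14:00, 14:30–14:45.
Windows ≥ 15 min: 13:30–14:00, 14:30–14:45.
Earliest such window starts at 13:30.

13:30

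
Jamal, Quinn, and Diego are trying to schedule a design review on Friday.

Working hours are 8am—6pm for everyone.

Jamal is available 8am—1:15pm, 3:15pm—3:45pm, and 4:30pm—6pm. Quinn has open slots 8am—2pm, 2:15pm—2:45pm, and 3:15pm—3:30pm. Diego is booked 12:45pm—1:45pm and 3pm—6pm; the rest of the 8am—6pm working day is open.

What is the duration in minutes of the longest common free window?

285 minutes

Diego free within 08:00–18:00: 08:00–12:45, 13:45–15:00.
Jamal ∩ Quinn: 08:00–13:15, 15:15–15:30.
Jamal ∩ Quinn ∩ Diego: 08:00–12:45.
Single common window of 285 minutes.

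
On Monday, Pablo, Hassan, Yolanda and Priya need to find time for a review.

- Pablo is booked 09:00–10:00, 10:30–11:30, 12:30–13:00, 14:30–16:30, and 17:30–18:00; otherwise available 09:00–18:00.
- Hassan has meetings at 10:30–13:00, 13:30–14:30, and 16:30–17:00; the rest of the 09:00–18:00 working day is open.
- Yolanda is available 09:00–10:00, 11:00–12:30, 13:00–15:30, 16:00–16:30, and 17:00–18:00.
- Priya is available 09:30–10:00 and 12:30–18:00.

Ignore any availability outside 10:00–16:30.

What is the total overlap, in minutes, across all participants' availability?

Pablo free within 09:00–18:00: 10:00–10:30, 11:30–12:30, 13:00–14:30, 16:30–17:30.
Hassan free within 09:00–18:00: 09:00–10:30, 13:00–13:30, 14:30–16:30, 17:00–18:00.
Pablo ∩ Hassan: 10:00–10:30, 13:00–13:30, 17:00–17:30.
Pablo ∩ Hassan ∩ Yolanda: 13:00–13:30, 17:00–17:30.
Pablo ∩ Hassan ∩ Yolanda ∩ Priya: 13:00–13:30, 17:00–17:30.
Restricted to 10:00–16:30: 13:00–13:30.
Total common minutes: 30.

30 minutes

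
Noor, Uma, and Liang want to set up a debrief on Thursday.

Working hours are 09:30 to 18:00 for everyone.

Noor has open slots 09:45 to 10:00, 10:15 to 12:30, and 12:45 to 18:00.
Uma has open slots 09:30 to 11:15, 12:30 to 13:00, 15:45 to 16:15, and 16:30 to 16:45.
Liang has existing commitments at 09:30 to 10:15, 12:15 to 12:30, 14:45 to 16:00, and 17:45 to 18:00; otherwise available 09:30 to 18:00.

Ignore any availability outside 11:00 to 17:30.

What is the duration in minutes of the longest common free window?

Liang free within 09:30–18:00: 10:15–12:15, 12:30–14:45, 16:00–17:45.
Noor ∩ Uma: 09:45–10:00, 10:15–11:15, 12:45–13:00, 15:45–16:15, 16:30–16:45.
Noor ∩ Uma ∩ Liang: 10:15–11:15, 12:45–13:00, 16:00–16:15, 16:30–16:45.
Restricted to 11:00–17:30: 11:00–11:15, 12:45–13:00, 16:00–16:15, 16:30–16:45.
Common window lengths: 15, 15, 15, 15 min; longest is 15.

15 minutes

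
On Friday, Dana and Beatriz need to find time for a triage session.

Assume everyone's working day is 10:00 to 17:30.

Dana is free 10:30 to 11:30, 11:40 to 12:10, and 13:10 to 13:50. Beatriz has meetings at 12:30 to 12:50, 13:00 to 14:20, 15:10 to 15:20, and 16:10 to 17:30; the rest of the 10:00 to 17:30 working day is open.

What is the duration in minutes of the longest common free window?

Beatriz free within 10:00–17:30: 10:00–12:30, 12:50–13:00, 14:20–15:10, 15:20–16:10.
Dana ∩ Beatriz: 10:30–11:30, 11:40–12:10.
Common window lengths: 60, 30 min; longest is 60.

60 minutes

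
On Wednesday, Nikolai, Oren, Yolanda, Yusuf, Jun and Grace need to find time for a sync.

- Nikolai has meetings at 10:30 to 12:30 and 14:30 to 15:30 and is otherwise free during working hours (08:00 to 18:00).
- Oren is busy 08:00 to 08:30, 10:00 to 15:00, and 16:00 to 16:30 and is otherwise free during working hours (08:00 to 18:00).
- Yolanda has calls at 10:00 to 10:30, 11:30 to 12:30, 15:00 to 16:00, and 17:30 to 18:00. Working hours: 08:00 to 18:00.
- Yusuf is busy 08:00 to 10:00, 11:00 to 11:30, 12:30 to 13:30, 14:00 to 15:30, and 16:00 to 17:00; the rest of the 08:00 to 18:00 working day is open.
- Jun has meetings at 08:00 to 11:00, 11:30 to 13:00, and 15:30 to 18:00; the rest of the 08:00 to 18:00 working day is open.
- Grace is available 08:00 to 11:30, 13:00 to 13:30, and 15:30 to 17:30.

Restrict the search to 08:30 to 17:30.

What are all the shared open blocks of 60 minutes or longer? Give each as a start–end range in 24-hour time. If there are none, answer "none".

Nikolai free within 08:00–18:00: 08:00–10:30, 12:30–14:30, 15:30–18:00.
Oren free within 08:00–18:00: 08:30–10:00, 15:00–16:00, 16:30–18:00.
Yolanda free within 08:00–18:00: 08:00–10:00, 10:30–11:30, 12:30–15:00, 16:00–17:30.
Yusuf free within 08:00–18:00: 10:00–11:00, 11:30–12:30, 13:30–14:00, 15:30–16:00, 17:00–18:00.
Jun free within 08:00–18:00: 11:00–11:30, 13:00–15:30.
Nikolai ∩ Oren: 08:30–10:00, 15:30–16:00, 16:30–18:00.
Nikolai ∩ Oren ∩ Yolanda: 08:30–10:00, 16:30–17:30.
Nikolai ∩ Oren ∩ Yolanda ∩ Yusuf: 17:00–17:30.
Nikolai ∩ Oren ∩ Yolanda ∩ Yusuf ∩ Jun: (none).
Nikolai ∩ Oren ∩ Yolanda ∩ Yusuf ∩ Jun ∩ Grace: (none).
Restricted to 08:30–17:30: (none).
Windows ≥ 60 min: (none).

none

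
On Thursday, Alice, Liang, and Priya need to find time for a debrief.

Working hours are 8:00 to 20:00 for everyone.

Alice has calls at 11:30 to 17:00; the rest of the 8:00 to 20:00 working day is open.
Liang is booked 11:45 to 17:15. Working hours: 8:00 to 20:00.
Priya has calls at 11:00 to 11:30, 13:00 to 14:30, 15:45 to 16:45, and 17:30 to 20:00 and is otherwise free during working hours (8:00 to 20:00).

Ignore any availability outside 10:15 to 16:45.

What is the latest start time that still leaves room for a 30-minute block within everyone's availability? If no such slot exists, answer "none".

10:30

Alice free within 08:00–20:00: 08:00–11:30, 17:00–20:00.
Liang free within 08:00–20:00: 08:00–11:45, 17:15–20:00.
Priya free within 08:00–20:00: 08:00–11:00, 11:30–13:00, 14:30–15:45, 16:45–17:30.
Alice ∩ Liang: 08:00–11:30, 17:15–20:00.
Alice ∩ Liang ∩ Priya: 08:00–11:00, 17:15–17:30.
Restricted to 10:15–16:45: 10:15–11:00.
Windows ≥ 30 min: 10:15–11:00.
Latest start in the last window 10:15–11:00 is 11:00 − 30 min = 10:30.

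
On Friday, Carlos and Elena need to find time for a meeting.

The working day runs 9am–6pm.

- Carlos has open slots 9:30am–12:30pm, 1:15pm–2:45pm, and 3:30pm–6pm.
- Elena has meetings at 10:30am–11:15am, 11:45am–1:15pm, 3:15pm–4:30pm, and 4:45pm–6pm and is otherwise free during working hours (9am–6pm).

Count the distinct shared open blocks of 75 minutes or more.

1

Elena free within 09:00–18:00: 09:00–10:30, 11:15–11:45, 13:15–15:15, 16:30–16:45.
Carlos ∩ Elena: 09:30–10:30, 11:15–11:45, 13:15–14:45, 16:30–16:45.
Windows ≥ 75 min: 13:15–14:45.
That's 1 window.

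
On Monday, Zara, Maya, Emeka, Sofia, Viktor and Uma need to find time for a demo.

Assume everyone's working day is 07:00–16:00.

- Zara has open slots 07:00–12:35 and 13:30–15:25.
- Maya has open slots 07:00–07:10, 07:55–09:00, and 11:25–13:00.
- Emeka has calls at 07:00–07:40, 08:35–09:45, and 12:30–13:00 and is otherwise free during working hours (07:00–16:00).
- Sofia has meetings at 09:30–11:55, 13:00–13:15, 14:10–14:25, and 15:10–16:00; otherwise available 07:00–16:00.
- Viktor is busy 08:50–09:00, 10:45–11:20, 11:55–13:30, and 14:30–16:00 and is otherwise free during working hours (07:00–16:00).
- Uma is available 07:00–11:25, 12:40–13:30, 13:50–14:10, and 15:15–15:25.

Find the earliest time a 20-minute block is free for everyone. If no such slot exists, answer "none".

07:55

Emeka free within 07:00–16:00: 07:40–08:35, 09:45–12:30, 13:00–16:00.
Sofia free within 07:00–16:00: 07:00–09:30, 11:55–13:00, 13:15–14:10, 14:25–15:10.
Viktor free within 07:00–16:00: 07:00–08:50, 09:00–10:45, 11:20–11:55, 13:30–14:30.
Zara ∩ Maya: 07:00–07:10, 07:55–09:00, 11:25–12:35.
Zara ∩ Maya ∩ Emeka: 07:55–08:35, 11:25–12:30.
Zara ∩ Maya ∩ Emeka ∩ Sofia: 07:55–08:35, 11:55–12:30.
Zara ∩ Maya ∩ Emeka ∩ Sofia ∩ Viktor: 07:55–08:35.
Zara ∩ Maya ∩ Emeka ∩ Sofia ∩ Viktor ∩ Uma: 07:55–08:35.
Windows ≥ 20 min: 07:55–08:35.
Earliest such window starts at 07:55.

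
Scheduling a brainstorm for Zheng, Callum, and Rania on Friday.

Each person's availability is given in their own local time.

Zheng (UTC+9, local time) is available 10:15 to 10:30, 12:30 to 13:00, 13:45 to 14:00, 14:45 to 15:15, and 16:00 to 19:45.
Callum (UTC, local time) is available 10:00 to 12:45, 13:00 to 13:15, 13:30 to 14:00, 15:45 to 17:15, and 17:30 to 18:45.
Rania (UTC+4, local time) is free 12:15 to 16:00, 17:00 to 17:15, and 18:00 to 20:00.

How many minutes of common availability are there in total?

Zheng → UTC: 01:15–01:30, 03:30–04:00, 04:45–05:00, 05:45–06:15, 07:00–10:45.
Callum → UTC: 10:00–12:45, 13:00–13:15, 13:30–14:00, 15:45–17:15, 17:30–18:45.
Rania → UTC: 08:15–12:00, 13:00–13:15, 14:00–16:00.
Zheng ∩ Callum: 10:00–10:45.
Zheng ∩ Callum ∩ Rania: 10:00–10:45.
Total common minutes: 45.

45 minutes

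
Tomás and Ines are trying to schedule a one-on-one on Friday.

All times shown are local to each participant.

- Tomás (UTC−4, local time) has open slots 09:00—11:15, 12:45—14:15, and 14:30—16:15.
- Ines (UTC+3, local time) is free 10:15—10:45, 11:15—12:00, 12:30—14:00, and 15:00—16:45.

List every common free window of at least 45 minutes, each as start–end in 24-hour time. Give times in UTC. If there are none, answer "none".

13:00–13:45

Tomás → UTC: 13:00–15:15, 16:45–18:15, 18:30–20:15.
Ines → UTC: 07:15–07:45, 08:15–09:00, 09:30–11:00, 12:00–13:45.
Tomás ∩ Ines: 13:00–13:45.
Windows ≥ 45 min: 13:00–13:45.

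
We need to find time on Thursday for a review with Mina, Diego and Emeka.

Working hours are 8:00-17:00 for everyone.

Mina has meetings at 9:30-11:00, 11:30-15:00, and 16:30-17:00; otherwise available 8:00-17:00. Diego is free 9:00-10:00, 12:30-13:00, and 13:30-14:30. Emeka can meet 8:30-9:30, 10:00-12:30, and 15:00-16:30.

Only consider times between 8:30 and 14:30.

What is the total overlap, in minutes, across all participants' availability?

Mina free within 08:00–17:00: 08:00–09:30, 11:00–11:30, 15:00–16:30.
Mina ∩ Diego: 09:00–09:30.
Mina ∩ Diego ∩ Emeka: 09:00–09:30.
Restricted to 08:30–14:30: 09:00–09:30.
Total common minutes: 30.

30 minutes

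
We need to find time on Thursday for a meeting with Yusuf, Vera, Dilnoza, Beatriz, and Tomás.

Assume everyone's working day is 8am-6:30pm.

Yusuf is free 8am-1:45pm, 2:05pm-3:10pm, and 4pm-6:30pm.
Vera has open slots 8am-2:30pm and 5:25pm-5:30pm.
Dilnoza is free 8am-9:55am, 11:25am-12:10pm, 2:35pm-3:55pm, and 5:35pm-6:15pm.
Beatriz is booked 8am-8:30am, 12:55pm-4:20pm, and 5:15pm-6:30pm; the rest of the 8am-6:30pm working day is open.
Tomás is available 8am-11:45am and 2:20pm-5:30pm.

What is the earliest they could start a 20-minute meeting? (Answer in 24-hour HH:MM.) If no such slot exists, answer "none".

08:30

Beatriz free within 08:00–18:30: 08:30–12:55, 16:20–17:15.
Yusuf ∩ Vera: 08:00–13:45, 14:05–14:30, 17:25–17:30.
Yusuf ∩ Vera ∩ Dilnoza: 08:00–09:55, 11:25–12:10.
Yusuf ∩ Vera ∩ Dilnoza ∩ Beatriz: 08:30–09:55, 11:25–12:10.
Yusuf ∩ Vera ∩ Dilnoza ∩ Beatriz ∩ Tomás: 08:30–09:55, 11:25–11:45.
Windows ≥ 20 min: 08:30–09:55, 11:25–11:45.
Earliest such window starts at 08:30.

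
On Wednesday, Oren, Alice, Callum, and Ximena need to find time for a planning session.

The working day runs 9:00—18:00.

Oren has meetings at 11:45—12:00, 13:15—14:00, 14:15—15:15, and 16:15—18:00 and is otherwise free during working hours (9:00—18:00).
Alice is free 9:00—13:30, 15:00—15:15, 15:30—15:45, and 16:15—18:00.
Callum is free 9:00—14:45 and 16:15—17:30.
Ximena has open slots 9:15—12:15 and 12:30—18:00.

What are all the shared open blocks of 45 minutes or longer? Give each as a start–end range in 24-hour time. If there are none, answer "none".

Oren free within 09:00–18:00: 09:00–11:45, 12:00–13:15, 14:00–14:15, 15:15–16:15.
Oren ∩ Alice: 09:00–11:45, 12:00–13:15, 15:30–15:45.
Oren ∩ Alice ∩ Callum: 09:00–11:45, 12:00–13:15.
Oren ∩ Alice ∩ Callum ∩ Ximena: 09:15–11:45, 12:00–12:15, 12:30–13:15.
Windows ≥ 45 min: 09:15–11:45, 12:30–13:15.

09:15–11:45, 12:30–13:15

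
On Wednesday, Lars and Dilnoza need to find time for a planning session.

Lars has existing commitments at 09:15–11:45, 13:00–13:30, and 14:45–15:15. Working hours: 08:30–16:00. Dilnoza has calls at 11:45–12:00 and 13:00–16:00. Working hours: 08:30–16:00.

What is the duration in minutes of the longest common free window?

60 minutes

Lars free within 08:30–16:00: 08:30–09:15, 11:45–13:00, 13:30–14:45, 15:15–16:00.
Dilnoza free within 08:30–16:00: 08:30–11:45, 12:00–13:00.
Lars ∩ Dilnoza: 08:30–09:15, 12:00–13:00.
Common window lengths: 45, 60 min; longest is 60.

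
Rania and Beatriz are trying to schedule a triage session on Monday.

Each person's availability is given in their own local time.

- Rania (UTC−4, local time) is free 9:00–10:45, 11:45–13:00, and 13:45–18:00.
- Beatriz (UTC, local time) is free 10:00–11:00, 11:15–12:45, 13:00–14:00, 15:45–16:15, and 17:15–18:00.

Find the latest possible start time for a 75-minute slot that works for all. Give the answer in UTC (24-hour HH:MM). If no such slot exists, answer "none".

none

Rania → UTC: 13:00–14:45, 15:45–17:00, 17:45–22:00.
Beatriz → UTC: 10:00–11:00, 11:15–12:45, 13:00–14:00, 15:45–16:15, 17:15–18:00.
Rania ∩ Beatriz: 13:00–14:00, 15:45–16:15, 17:45–18:00.
Windows ≥ 75 min: (none).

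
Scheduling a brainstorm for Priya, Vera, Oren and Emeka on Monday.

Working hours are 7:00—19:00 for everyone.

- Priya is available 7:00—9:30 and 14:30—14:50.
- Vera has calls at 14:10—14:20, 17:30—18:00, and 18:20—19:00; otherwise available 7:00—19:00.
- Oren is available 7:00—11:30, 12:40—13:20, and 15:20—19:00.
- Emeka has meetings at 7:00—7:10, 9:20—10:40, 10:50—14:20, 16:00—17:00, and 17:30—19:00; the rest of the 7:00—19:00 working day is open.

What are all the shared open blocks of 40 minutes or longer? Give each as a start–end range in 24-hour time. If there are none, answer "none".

Vera free within 07:00–19:00: 07:00–14:10, 14:20–17:30, 18:00–18:20.
Emeka free within 07:00–19:00: 07:10–09:20, 10:40–10:50, 14:20–16:00, 17:00–17:30.
Priya ∩ Vera: 07:00–09:30, 14:30–14:50.
Priya ∩ Vera ∩ Oren: 07:00–09:30.
Priya ∩ Vera ∩ Oren ∩ Emeka: 07:10–09:20.
Windows ≥ 40 min: 07:10–09:20.

07:10–09:20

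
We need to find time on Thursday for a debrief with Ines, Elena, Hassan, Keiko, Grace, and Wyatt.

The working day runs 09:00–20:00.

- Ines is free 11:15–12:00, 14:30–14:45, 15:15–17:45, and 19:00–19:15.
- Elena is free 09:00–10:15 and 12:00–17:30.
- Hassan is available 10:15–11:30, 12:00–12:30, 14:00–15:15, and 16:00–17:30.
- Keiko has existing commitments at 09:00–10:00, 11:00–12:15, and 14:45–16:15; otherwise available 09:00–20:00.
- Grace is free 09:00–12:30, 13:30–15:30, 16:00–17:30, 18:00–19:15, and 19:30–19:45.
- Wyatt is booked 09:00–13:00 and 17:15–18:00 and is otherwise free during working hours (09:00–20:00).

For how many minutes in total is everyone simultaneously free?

Keiko free within 09:00–20:00: 10:00–11:00, 12:15–14:45, 16:15–20:00.
Wyatt free within 09:00–20:00: 13:00–17:15, 18:00–20:00.
Ines ∩ Elena: 14:30–14:45, 15:15–17:30.
Ines ∩ Elena ∩ Hassan: 14:30–14:45, 16:00–17:30.
Ines ∩ Elena ∩ Hassan ∩ Keiko: 14:30–14:45, 16:15–17:30.
Ines ∩ Elena ∩ Hassan ∩ Keiko ∩ Grace: 14:30–14:45, 16:15–17:30.
Ines ∩ Elena ∩ Hassan ∩ Keiko ∩ Grace ∩ Wyatt: 14:30–14:45, 16:15–17:15.
Total common minutes: 15 + 60 = 75.

75 minutes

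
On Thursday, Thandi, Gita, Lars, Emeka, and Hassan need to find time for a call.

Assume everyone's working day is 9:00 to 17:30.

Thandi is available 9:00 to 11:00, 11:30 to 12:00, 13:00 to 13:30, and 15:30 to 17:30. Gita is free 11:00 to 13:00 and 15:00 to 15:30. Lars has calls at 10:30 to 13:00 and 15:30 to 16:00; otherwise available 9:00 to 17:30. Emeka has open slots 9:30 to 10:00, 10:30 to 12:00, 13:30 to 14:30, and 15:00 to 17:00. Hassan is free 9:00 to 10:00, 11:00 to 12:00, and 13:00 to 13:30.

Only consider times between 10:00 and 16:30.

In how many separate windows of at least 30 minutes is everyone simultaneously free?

0

Lars free within 09:00–17:30: 09:00–10:30, 13:00–15:30, 16:00–17:30.
Thandi ∩ Gita: 11:30–12:00.
Thandi ∩ Gita ∩ Lars: (none).
Thandi ∩ Gita ∩ Lars ∩ Emeka: (none).
Thandi ∩ Gita ∩ Lars ∩ Emeka ∩ Hassan: (none).
Restricted to 10:00–16:30: (none).
Windows ≥ 30 min: (none).
That's 0 windows.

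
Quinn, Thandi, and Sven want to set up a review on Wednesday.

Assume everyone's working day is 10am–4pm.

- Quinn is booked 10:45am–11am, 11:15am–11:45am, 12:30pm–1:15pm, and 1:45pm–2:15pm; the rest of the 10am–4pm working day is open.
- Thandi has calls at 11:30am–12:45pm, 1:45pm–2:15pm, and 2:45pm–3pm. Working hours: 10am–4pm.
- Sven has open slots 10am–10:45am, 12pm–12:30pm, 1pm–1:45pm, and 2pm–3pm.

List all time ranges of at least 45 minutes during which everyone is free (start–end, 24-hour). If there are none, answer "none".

Quinn free within 10:00–16:00: 10:00–10:45, 11:00–11:15, 11:45–12:30, 13:15–13:45, 14:15–16:00.
Thandi free within 10:00–16:00: 10:00–11:30, 12:45–13:45, 14:15–14:45, 15:00–16:00.
Quinn ∩ Thandi: 10:00–10:45, 11:00–11:15, 13:15–13:45, 14:15–14:45, 15:00–16:00.
Quinn ∩ Thandi ∩ Sven: 10:00–10:45, 13:15–13:45, 14:15–14:45.
Windows ≥ 45 min: 10:00–10:45.

10:00–10:45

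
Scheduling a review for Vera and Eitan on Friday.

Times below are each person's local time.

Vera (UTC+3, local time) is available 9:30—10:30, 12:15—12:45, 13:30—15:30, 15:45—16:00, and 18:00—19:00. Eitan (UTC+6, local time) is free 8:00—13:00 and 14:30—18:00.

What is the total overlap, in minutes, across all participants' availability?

150 minutes

Vera → UTC: 06:30–07:30, 09:15–09:45, 10:30–12:30, 12:45–13:00, 15:00–16:00.
Eitan → UTC: 02:00–07:00, 08:30–12:00.
Vera ∩ Eitan: 06:30–07:00, 09:15–09:45, 10:30–12:00.
Total common minutes: 30 + 30 + 90 = 150.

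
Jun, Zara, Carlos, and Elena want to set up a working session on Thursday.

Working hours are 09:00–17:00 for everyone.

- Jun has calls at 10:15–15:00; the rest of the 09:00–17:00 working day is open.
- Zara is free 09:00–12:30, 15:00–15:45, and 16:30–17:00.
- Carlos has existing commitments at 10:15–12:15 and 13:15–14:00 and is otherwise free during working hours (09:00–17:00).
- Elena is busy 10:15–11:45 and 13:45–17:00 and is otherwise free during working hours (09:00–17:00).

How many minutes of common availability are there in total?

75 minutes

Jun free within 09:00–17:00: 09:00–10:15, 15:00–17:00.
Carlos free within 09:00–17:00: 09:00–10:15, 12:15–13:15, 14:00–17:00.
Elena free within 09:00–17:00: 09:00–10:15, 11:45–13:45.
Jun ∩ Zara: 09:00–10:15, 15:00–15:45, 16:30–17:00.
Jun ∩ Zara ∩ Carlos: 09:00–10:15, 15:00–15:45, 16:30–17:00.
Jun ∩ Zara ∩ Carlos ∩ Elena: 09:00–10:15.
Total common minutes: 75.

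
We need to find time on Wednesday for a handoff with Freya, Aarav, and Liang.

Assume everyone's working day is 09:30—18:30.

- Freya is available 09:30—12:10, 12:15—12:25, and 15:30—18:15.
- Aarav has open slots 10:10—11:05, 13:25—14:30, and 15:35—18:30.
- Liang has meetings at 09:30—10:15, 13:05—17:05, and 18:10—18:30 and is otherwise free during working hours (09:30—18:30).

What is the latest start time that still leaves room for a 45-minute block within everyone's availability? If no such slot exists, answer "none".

Liang free within 09:30–18:30: 10:15–13:05, 17:05–18:10.
Freya ∩ Aarav: 10:10–11:05, 15:35–18:15.
Freya ∩ Aarav ∩ Liang: 10:15–11:05, 17:05–18:10.
Windows ≥ 45 min: 10:15–11:05, 17:05–18:10.
Latest start in the last window 17:05–18:10 is 18:10 − 45 min = 17:25.

17:25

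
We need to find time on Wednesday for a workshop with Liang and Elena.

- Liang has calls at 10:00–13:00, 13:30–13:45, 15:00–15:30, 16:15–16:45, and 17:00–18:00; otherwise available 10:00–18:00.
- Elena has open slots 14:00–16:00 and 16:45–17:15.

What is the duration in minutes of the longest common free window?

Liang free within 10:00–18:00: 13:00–13:30, 13:45–15:00, 15:30–16:15, 16:45–17:00.
Liang ∩ Elena: 14:00–15:00, 15:30–16:00, 16:45–17:00.
Common window lengths: 60, 30, 15 min; longest is 60.

60 minutes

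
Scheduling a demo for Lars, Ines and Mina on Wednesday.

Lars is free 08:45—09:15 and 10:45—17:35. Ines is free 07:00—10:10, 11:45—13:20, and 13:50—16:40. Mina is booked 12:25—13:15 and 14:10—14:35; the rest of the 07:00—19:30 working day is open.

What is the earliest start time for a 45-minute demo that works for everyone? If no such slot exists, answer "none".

14:35

Mina free within 07:00–19:30: 07:00–12:25, 13:15–14:10, 14:35–19:30.
Lars ∩ Ines: 08:45–09:15, 11:45–13:20, 13:50–16:40.
Lars ∩ Ines ∩ Mina: 08:45–09:15, 11:45–12:25, 13:15–13:20, 13:50–14:10, 14:35–16:40.
Windows ≥ 45 min: 14:35–16:40.
Earliest such window starts at 14:35.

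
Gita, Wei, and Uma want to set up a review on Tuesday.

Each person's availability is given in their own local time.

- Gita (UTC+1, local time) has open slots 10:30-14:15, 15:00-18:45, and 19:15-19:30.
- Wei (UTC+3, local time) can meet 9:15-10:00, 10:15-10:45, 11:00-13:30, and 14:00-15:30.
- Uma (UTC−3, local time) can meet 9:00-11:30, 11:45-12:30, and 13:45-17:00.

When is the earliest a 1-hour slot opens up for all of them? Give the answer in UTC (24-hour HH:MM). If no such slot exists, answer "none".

Gita → UTC: 09:30–13:15, 14:00–17:45, 18:15–18:30.
Wei → UTC: 06:15–07:00, 07:15–07:45, 08:00–10:30, 11:00–12:30.
Uma → UTC: 12:00–14:30, 14:45–15:30, 16:45–20:00.
Gita ∩ Wei: 09:30–10:30, 11:00–12:30.
Gita ∩ Wei ∩ Uma: 12:00–12:30.
Windows ≥ 60 min: (none).

none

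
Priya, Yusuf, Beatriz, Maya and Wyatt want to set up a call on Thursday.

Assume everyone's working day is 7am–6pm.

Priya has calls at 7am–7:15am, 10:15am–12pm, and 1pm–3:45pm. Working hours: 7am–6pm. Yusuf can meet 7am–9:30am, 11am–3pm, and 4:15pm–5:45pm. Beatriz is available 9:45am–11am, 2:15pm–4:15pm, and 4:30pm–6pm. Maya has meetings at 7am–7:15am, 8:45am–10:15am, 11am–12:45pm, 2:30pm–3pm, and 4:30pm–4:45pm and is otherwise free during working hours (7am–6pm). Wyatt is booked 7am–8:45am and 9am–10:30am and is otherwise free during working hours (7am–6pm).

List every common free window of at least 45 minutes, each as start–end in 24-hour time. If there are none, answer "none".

Priya free within 07:00–18:00: 07:15–10:15, 12:00–13:00, 15:45–18:00.
Maya free within 07:00–18:00: 07:15–08:45, 10:15–11:00, 12:45–14:30, 15:00–16:30, 16:45–18:00.
Wyatt free within 07:00–18:00: 08:45–09:00, 10:30–18:00.
Priya ∩ Yusuf: 07:15–09:30, 12:00–13:00, 16:15–17:45.
Priya ∩ Yusuf ∩ Beatriz: 16:30–17:45.
Priya ∩ Yusuf ∩ Beatriz ∩ Maya: 16:45–17:45.
Priya ∩ Yusuf ∩ Beatriz ∩ Maya ∩ Wyatt: 16:45–17:45.
Windows ≥ 45 min: 16:45–17:45.

16:45–17:45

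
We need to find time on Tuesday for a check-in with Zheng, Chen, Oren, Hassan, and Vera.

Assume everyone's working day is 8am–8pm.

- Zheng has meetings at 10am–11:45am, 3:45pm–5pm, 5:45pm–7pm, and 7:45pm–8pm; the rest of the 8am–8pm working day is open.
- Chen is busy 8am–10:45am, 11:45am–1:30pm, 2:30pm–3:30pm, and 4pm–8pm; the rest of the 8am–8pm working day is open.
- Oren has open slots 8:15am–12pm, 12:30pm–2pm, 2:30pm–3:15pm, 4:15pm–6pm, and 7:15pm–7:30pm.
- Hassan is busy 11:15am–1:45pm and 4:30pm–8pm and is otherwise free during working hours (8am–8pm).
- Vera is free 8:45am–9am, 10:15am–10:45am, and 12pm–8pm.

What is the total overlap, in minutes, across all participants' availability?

Zheng free within 08:00–20:00: 08:00–10:00, 11:45–15:45, 17:00–17:45, 19:00–19:45.
Chen free within 08:00–20:00: 10:45–11:45, 13:30–14:30, 15:30–16:00.
Hassan free within 08:00–20:00: 08:00–11:15, 13:45–16:30.
Zheng ∩ Chen: 13:30–14:30, 15:30–15:45.
Zheng ∩ Chen ∩ Oren: 13:30–14:00.
Zheng ∩ Chen ∩ Oren ∩ Hassan: 13:45–14:00.
Zheng ∩ Chen ∩ Oren ∩ Hassan ∩ Vera: 13:45–14:00.
Total common minutes: 15.

15 minutes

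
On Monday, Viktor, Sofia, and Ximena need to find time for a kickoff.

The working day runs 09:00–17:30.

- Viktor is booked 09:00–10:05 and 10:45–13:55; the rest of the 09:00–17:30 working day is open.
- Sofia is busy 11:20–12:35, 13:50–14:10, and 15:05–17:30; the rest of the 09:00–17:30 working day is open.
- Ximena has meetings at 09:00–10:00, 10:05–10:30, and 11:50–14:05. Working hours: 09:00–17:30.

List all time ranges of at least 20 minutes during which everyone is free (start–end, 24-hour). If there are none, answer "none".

Viktor free within 09:00–17:30: 10:05–10:45, 13:55–17:30.
Sofia free within 09:00–17:30: 09:00–11:20, 12:35–13:50, 14:10–15:05.
Ximena free within 09:00–17:30: 10:00–10:05, 10:30–11:50, 14:05–17:30.
Viktor ∩ Sofia: 10:05–10:45, 14:10–15:05.
Viktor ∩ Sofia ∩ Ximena: 10:30–10:45, 14:10–15:05.
Windows ≥ 20 min: 14:10–15:05.

14:10–15:05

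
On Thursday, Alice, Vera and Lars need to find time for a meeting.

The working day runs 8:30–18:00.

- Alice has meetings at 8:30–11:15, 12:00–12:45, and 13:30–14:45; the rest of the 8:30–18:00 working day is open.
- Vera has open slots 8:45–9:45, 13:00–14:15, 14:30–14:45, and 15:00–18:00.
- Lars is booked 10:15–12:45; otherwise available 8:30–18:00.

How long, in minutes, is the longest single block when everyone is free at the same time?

180 minutes

Alice free within 08:30–18:00: 11:15–12:00, 12:45–13:30, 14:45–18:00.
Lars free within 08:30–18:00: 08:30–10:15, 12:45–18:00.
Alice ∩ Vera: 13:00–13:30, 15:00–18:00.
Alice ∩ Vera ∩ Lars: 13:00–13:30, 15:00–18:00.
Common window lengths: 30, 180 min; longest is 180.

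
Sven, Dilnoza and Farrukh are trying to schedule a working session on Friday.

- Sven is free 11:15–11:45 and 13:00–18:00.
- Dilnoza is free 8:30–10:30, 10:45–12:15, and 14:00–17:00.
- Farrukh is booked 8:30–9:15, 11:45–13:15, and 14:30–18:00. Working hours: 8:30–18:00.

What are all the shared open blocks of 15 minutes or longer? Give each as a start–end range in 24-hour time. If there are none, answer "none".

11:15–11:45, 14:00–14:30

Farrukh free within 08:30–18:00: 09:15–11:45, 13:15–14:30.
Sven ∩ Dilnoza: 11:15–11:45, 14:00–17:00.
Sven ∩ Dilnoza ∩ Farrukh: 11:15–11:45, 14:00–14:30.
Windows ≥ 15 min: 11:15–11:45, 14:00–14:30.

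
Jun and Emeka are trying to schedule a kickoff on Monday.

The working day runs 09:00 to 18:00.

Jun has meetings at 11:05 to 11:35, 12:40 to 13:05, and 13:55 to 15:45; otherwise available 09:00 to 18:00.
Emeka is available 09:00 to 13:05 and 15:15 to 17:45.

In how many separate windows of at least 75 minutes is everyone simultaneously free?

Jun free within 09:00–18:00: 09:00–11:05, 11:35–12:40, 13:05–13:55, 15:45–18:00.
Jun ∩ Emeka: 09:00–11:05, 11:35–12:40, 15:45–17:45.
Windows ≥ 75 min: 09:00–11:05, 15:45–17:45.
That's 2 windows.

2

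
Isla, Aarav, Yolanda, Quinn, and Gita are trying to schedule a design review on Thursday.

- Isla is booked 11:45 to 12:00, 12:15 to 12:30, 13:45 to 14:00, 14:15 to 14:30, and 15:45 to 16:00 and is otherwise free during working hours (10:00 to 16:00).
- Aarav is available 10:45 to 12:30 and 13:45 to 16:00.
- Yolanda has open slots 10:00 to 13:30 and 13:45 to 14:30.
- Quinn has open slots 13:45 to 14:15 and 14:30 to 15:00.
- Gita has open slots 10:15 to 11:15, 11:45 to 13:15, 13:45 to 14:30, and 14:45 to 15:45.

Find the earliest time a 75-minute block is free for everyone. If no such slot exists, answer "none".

Isla free within 10:00–16:00: 10:00–11:45, 12:00–12:15, 12:30–13:45, 14:00–14:15, 14:30–15:45.
Isla ∩ Aarav: 10:45–11:45, 12:00–12:15, 14:00–14:15, 14:30–15:45.
Isla ∩ Aarav ∩ Yolanda: 10:45–11:45, 12:00–12:15, 14:00–14:15.
Isla ∩ Aarav ∩ Yolanda ∩ Quinn: 14:00–14:15.
Isla ∩ Aarav ∩ Yolanda ∩ Quinn ∩ Gita: 14:00–14:15.
Windows ≥ 75 min: (none).

none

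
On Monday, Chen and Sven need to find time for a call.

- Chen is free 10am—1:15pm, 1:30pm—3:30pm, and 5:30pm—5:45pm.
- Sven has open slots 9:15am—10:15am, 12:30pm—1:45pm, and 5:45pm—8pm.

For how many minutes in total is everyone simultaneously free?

Chen ∩ Sven: 10:00–10:15, 12:30–13:15, 13:30–13:45.
Total common minutes: 15 + 45 + 15 = 75.

75 minutes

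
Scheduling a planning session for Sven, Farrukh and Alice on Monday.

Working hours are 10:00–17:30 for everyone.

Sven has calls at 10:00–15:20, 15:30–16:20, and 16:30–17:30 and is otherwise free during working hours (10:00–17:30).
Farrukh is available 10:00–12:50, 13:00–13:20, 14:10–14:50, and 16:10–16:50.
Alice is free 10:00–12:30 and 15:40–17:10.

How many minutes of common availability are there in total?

10 minutes

Sven free within 10:00–17:30: 15:20–15:30, 16:20–16:30.
Sven ∩ Farrukh: 16:20–16:30.
Sven ∩ Farrukh ∩ Alice: 16:20–16:30.
Total common minutes: 10.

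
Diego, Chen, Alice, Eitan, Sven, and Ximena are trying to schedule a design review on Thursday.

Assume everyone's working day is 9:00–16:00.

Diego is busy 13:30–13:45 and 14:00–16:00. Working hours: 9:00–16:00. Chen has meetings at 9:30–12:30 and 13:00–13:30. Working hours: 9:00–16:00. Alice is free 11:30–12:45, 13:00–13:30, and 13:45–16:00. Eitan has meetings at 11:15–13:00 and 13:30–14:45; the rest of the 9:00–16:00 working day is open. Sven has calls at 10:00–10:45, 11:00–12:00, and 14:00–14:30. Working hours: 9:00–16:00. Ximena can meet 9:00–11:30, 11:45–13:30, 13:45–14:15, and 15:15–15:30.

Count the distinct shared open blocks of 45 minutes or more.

Diego free within 09:00–16:00: 09:00–13:30, 13:45–14:00.
Chen free within 09:00–16:00: 09:00–09:30, 12:30–13:00, 13:30–16:00.
Eitan free within 09:00–16:00: 09:00–11:15, 13:00–13:30, 14:45–16:00.
Sven free within 09:00–16:00: 09:00–10:00, 10:45–11:00, 12:00–14:00, 14:30–16:00.
Diego ∩ Chen: 09:00–09:30, 12:30–13:00, 13:45–14:00.
Diego ∩ Chen ∩ Alice: 12:30–12:45, 13:45–14:00.
Diego ∩ Chen ∩ Alice ∩ Eitan: (none).
Diego ∩ Chen ∩ Alice ∩ Eitan ∩ Sven: (none).
Diego ∩ Chen ∩ Alice ∩ Eitan ∩ Sven ∩ Ximena: (none).
Windows ≥ 45 min: (none).
That's 0 windows.

0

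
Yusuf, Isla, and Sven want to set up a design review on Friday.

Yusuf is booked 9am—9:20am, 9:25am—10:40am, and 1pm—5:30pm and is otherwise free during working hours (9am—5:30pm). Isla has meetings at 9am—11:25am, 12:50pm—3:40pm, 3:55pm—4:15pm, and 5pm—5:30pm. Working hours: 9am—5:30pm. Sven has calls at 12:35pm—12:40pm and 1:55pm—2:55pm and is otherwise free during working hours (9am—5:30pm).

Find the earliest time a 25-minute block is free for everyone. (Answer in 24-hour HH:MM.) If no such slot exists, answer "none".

Yusuf free within 09:00–17:30: 09:20–09:25, 10:40–13:00.
Isla free within 09:00–17:30: 11:25–12:50, 15:40–15:55, 16:15–17:00.
Sven free within 09:00–17:30: 09:00–12:35, 12:40–13:55, 14:55–17:30.
Yusuf ∩ Isla: 11:25–12:50.
Yusuf ∩ Isla ∩ Sven: 11:25–12:35, 12:40–12:50.
Windows ≥ 25 min: 11:25–12:35.
Earliest such window starts at 11:25.

11:25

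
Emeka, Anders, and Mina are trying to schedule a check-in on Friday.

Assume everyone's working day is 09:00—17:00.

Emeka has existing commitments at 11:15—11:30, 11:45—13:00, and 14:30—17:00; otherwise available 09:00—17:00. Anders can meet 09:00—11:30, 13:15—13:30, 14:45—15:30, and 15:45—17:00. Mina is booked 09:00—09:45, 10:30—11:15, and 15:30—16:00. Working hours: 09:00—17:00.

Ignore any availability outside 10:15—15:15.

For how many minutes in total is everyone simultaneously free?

30 minutes

Emeka free within 09:00–17:00: 09:00–11:15, 11:30–11:45, 13:00–14:30.
Mina free within 09:00–17:00: 09:45–10:30, 11:15–15:30, 16:00–17:00.
Emeka ∩ Anders: 09:00–11:15, 13:15–13:30.
Emeka ∩ Anders ∩ Mina: 09:45–10:30, 13:15–13:30.
Restricted to 10:15–15:15: 10:15–10:30, 13:15–13:30.
Total common minutes: 15 + 15 = 30.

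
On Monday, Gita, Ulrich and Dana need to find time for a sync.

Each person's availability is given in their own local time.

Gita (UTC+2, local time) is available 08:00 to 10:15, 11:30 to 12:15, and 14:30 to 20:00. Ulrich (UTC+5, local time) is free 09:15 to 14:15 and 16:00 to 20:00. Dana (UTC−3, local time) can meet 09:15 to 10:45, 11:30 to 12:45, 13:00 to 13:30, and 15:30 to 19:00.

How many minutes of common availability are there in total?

Gita → UTC: 06:00–08:15, 09:30–10:15, 12:30–18:00.
Ulrich → UTC: 04:15–09:15, 11:00–15:00.
Dana → UTC: 12:15–13:45, 14:30–15:45, 16:00–16:30, 18:30–22:00.
Gita ∩ Ulrich: 06:00–08:15, 12:30–15:00.
Gita ∩ Ulrich ∩ Dana: 12:30–13:45, 14:30–15:00.
Total common minutes: 75 + 30 = 105.

105 minutes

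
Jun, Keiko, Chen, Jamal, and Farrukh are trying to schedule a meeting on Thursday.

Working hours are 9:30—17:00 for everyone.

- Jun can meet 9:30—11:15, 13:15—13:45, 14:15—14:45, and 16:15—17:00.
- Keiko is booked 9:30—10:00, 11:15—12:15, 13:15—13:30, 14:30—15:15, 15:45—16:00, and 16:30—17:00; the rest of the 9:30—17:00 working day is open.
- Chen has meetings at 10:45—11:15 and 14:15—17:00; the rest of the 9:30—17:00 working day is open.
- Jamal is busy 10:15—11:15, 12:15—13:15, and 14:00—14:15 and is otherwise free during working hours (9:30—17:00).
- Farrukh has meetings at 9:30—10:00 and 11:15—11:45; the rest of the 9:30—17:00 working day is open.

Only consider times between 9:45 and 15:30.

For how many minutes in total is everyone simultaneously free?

30 minutes

Keiko free within 09:30–17:00: 10:00–11:15, 12:15–13:15, 13:30–14:30, 15:15–15:45, 16:00–16:30.
Chen free within 09:30–17:00: 09:30–10:45, 11:15–14:15.
Jamal free within 09:30–17:00: 09:30–10:15, 11:15–12:15, 13:15–14:00, 14:15–17:00.
Farrukh free within 09:30–17:00: 10:00–11:15, 11:45–17:00.
Jun ∩ Keiko: 10:00–11:15, 13:30–13:45, 14:15–14:30, 16:15–16:30.
Jun ∩ Keiko ∩ Chen: 10:00–10:45, 13:30–13:45.
Jun ∩ Keiko ∩ Chen ∩ Jamal: 10:00–10:15, 13:30–13:45.
Jun ∩ Keiko ∩ Chen ∩ Jamal ∩ Farrukh: 10:00–10:15, 13:30–13:45.
Restricted to 09:45–15:30: 10:00–10:15, 13:30–13:45.
Total common minutes: 15 + 15 = 30.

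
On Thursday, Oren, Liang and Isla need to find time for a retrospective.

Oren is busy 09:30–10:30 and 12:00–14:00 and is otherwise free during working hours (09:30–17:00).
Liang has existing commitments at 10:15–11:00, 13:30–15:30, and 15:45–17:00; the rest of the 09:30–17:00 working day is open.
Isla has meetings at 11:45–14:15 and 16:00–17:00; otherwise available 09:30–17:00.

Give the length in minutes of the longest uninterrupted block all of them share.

Oren free within 09:30–17:00: 10:30–12:00, 14:00–17:00.
Liang free within 09:30–17:00: 09:30–10:15, 11:00–13:30, 15:30–15:45.
Isla free within 09:30–17:00: 09:30–11:45, 14:15–16:00.
Oren ∩ Liang: 11:00–12:00, 15:30–15:45.
Oren ∩ Liang ∩ Isla: 11:00–11:45, 15:30–15:45.
Common window lengths: 45, 15 min; longest is 45.

45 minutes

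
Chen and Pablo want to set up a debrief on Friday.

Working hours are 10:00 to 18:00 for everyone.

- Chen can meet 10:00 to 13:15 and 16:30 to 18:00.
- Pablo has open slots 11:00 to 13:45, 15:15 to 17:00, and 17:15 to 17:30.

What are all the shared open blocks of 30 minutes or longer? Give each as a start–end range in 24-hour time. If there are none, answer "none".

11:00–13:15, 16:30–17:00

Chen ∩ Pablo: 11:00–13:15, 16:30–17:00, 17:15–17:30.
Windows ≥ 30 min: 11:00–13:15, 16:30–17:00.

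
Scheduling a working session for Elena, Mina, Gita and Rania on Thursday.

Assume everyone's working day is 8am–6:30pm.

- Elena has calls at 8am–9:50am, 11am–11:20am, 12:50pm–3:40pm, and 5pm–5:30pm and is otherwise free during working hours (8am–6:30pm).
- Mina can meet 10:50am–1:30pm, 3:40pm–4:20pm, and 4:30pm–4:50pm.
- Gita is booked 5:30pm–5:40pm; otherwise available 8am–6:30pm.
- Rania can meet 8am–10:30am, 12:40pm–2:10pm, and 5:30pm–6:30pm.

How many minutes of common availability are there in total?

Elena free within 08:00–18:30: 09:50–11:00, 11:20–12:50, 15:40–17:00, 17:30–18:30.
Gita free within 08:00–18:30: 08:00–17:30, 17:40–18:30.
Elena ∩ Mina: 10:50–11:00, 11:20–12:50, 15:40–16:20, 16:30–16:50.
Elena ∩ Mina ∩ Gita: 10:50–11:00, 11:20–12:50, 15:40–16:20, 16:30–16:50.
Elena ∩ Mina ∩ Gita ∩ Rania: 12:40–12:50.
Total common minutes: 10.

10 minutes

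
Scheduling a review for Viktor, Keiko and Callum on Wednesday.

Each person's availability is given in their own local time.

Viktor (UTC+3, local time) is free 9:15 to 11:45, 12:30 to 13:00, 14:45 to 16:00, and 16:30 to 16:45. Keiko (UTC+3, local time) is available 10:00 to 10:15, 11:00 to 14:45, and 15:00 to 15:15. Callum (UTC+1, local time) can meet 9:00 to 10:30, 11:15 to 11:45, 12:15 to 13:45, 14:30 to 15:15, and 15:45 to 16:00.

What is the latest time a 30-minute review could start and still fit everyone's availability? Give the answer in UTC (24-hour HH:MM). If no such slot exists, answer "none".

Viktor → UTC: 06:15–08:45, 09:30–10:00, 11:45–13:00, 13:30–13:45.
Keiko → UTC: 07:00–07:15, 08:00–11:45, 12:00–12:15.
Callum → UTC: 08:00–09:30, 10:15–10:45, 11:15–12:45, 13:30–14:15, 14:45–15:00.
Viktor ∩ Keiko: 07:00–07:15, 08:00–08:45, 09:30–10:00, 12:00–12:15.
Viktor ∩ Keiko ∩ Callum: 08:00–08:45, 12:00–12:15.
Windows ≥ 30 min: 08:00–08:45.
Latest start in the last window 08:00–08:45 is 08:45 − 30 min = 08:15.

08:15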